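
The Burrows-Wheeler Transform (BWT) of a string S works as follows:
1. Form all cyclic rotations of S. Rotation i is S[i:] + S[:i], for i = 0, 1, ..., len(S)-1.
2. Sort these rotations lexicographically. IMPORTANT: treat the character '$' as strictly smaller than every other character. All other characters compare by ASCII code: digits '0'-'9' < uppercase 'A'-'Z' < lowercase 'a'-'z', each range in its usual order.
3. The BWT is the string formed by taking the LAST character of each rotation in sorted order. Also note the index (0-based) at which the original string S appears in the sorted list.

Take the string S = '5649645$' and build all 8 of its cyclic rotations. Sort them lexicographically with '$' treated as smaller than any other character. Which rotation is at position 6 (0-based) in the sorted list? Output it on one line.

All 8 rotations (rotation i = S[i:]+S[:i]):
  rot[0] = 5649645$
  rot[1] = 649645$5
  rot[2] = 49645$56
  rot[3] = 9645$564
  rot[4] = 645$5649
  rot[5] = 45$56496
  rot[6] = 5$564964
  rot[7] = $5649645
Sorted (with $ < everything):
  sorted[0] = $5649645
  sorted[1] = 45$56496
  sorted[2] = 49645$56
  sorted[3] = 5$564964
  sorted[4] = 5649645$
  sorted[5] = 645$5649
  sorted[6] = 649645$5
  sorted[7] = 9645$564
sorted[6] = 649645$5

Answer: 649645$5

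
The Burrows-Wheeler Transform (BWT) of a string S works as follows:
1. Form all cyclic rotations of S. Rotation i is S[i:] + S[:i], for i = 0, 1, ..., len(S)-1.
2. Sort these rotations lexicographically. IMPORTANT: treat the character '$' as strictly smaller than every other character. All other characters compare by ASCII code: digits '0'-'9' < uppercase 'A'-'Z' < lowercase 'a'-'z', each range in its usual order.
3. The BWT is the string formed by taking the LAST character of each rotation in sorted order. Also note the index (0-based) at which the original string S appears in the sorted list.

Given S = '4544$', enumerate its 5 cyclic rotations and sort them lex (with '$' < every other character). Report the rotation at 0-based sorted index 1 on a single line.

All 5 rotations (rotation i = S[i:]+S[:i]):
  rot[0] = 4544$
  rot[1] = 544$4
  rot[2] = 44$45
  rot[3] = 4$454
  rot[4] = $4544
Sorted (with $ < everything):
  sorted[0] = $4544
  sorted[1] = 4$454
  sorted[2] = 44$45
  sorted[3] = 4544$
  sorted[4] = 544$4
sorted[1] = 4$454

Answer: 4$454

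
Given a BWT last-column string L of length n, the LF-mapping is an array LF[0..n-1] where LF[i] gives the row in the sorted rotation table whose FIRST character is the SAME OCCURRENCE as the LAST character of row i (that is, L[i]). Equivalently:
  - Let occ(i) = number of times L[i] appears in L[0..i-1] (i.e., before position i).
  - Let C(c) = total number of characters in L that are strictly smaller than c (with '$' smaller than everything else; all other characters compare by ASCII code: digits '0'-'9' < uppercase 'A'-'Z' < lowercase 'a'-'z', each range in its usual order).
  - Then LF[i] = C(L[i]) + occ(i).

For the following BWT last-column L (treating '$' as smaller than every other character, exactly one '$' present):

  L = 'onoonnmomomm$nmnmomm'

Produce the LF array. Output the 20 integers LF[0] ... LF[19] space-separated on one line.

Answer: 14 9 15 16 10 11 1 17 2 18 3 4 0 12 5 13 6 19 7 8

Derivation:
Char counts: '$':1, 'm':8, 'n':5, 'o':6
C (first-col start): C('$')=0, C('m')=1, C('n')=9, C('o')=14
L[0]='o': occ=0, LF[0]=C('o')+0=14+0=14
L[1]='n': occ=0, LF[1]=C('n')+0=9+0=9
L[2]='o': occ=1, LF[2]=C('o')+1=14+1=15
L[3]='o': occ=2, LF[3]=C('o')+2=14+2=16
L[4]='n': occ=1, LF[4]=C('n')+1=9+1=10
L[5]='n': occ=2, LF[5]=C('n')+2=9+2=11
L[6]='m': occ=0, LF[6]=C('m')+0=1+0=1
L[7]='o': occ=3, LF[7]=C('o')+3=14+3=17
L[8]='m': occ=1, LF[8]=C('m')+1=1+1=2
L[9]='o': occ=4, LF[9]=C('o')+4=14+4=18
L[10]='m': occ=2, LF[10]=C('m')+2=1+2=3
L[11]='m': occ=3, LF[11]=C('m')+3=1+3=4
L[12]='$': occ=0, LF[12]=C('$')+0=0+0=0
L[13]='n': occ=3, LF[13]=C('n')+3=9+3=12
L[14]='m': occ=4, LF[14]=C('m')+4=1+4=5
L[15]='n': occ=4, LF[15]=C('n')+4=9+4=13
L[16]='m': occ=5, LF[16]=C('m')+5=1+5=6
L[17]='o': occ=5, LF[17]=C('o')+5=14+5=19
L[18]='m': occ=6, LF[18]=C('m')+6=1+6=7
L[19]='m': occ=7, LF[19]=C('m')+7=1+7=8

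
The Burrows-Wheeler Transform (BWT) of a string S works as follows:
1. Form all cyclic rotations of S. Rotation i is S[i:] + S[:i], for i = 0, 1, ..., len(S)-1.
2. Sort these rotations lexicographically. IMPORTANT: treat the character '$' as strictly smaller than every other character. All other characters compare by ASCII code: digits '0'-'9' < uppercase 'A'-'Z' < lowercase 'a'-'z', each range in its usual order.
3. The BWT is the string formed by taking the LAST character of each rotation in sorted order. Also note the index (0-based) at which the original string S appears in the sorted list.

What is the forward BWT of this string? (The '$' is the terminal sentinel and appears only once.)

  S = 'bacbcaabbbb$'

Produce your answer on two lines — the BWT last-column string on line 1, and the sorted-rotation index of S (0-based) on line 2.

All 12 rotations (rotation i = S[i:]+S[:i]):
  rot[0] = bacbcaabbbb$
  rot[1] = acbcaabbbb$b
  rot[2] = cbcaabbbb$ba
  rot[3] = bcaabbbb$bac
  rot[4] = caabbbb$bacb
  rot[5] = aabbbb$bacbc
  rot[6] = abbbb$bacbca
  rot[7] = bbbb$bacbcaa
  rot[8] = bbb$bacbcaab
  rot[9] = bb$bacbcaabb
  rot[10] = b$bacbcaabbb
  rot[11] = $bacbcaabbbb
Sorted (with $ < everything):
  sorted[0] = $bacbcaabbbb  (last char: 'b')
  sorted[1] = aabbbb$bacbc  (last char: 'c')
  sorted[2] = abbbb$bacbca  (last char: 'a')
  sorted[3] = acbcaabbbb$b  (last char: 'b')
  sorted[4] = b$bacbcaabbb  (last char: 'b')
  sorted[5] = bacbcaabbbb$  (last char: '$')
  sorted[6] = bb$bacbcaabb  (last char: 'b')
  sorted[7] = bbb$bacbcaab  (last char: 'b')
  sorted[8] = bbbb$bacbcaa  (last char: 'a')
  sorted[9] = bcaabbbb$bac  (last char: 'c')
  sorted[10] = caabbbb$bacb  (last char: 'b')
  sorted[11] = cbcaabbbb$ba  (last char: 'a')
Last column: bcabb$bbacba
Original string S is at sorted index 5

Answer: bcabb$bbacba
5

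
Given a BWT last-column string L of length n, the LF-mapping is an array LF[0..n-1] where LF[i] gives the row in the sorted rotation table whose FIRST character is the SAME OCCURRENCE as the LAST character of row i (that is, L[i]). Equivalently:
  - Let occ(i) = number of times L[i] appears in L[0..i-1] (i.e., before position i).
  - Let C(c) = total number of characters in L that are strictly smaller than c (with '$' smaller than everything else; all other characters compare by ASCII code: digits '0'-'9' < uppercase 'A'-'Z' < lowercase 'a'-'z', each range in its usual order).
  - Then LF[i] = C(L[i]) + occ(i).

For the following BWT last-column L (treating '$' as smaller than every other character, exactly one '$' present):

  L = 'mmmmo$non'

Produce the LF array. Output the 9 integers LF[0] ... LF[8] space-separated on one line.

Answer: 1 2 3 4 7 0 5 8 6

Derivation:
Char counts: '$':1, 'm':4, 'n':2, 'o':2
C (first-col start): C('$')=0, C('m')=1, C('n')=5, C('o')=7
L[0]='m': occ=0, LF[0]=C('m')+0=1+0=1
L[1]='m': occ=1, LF[1]=C('m')+1=1+1=2
L[2]='m': occ=2, LF[2]=C('m')+2=1+2=3
L[3]='m': occ=3, LF[3]=C('m')+3=1+3=4
L[4]='o': occ=0, LF[4]=C('o')+0=7+0=7
L[5]='$': occ=0, LF[5]=C('$')+0=0+0=0
L[6]='n': occ=0, LF[6]=C('n')+0=5+0=5
L[7]='o': occ=1, LF[7]=C('o')+1=7+1=8
L[8]='n': occ=1, LF[8]=C('n')+1=5+1=6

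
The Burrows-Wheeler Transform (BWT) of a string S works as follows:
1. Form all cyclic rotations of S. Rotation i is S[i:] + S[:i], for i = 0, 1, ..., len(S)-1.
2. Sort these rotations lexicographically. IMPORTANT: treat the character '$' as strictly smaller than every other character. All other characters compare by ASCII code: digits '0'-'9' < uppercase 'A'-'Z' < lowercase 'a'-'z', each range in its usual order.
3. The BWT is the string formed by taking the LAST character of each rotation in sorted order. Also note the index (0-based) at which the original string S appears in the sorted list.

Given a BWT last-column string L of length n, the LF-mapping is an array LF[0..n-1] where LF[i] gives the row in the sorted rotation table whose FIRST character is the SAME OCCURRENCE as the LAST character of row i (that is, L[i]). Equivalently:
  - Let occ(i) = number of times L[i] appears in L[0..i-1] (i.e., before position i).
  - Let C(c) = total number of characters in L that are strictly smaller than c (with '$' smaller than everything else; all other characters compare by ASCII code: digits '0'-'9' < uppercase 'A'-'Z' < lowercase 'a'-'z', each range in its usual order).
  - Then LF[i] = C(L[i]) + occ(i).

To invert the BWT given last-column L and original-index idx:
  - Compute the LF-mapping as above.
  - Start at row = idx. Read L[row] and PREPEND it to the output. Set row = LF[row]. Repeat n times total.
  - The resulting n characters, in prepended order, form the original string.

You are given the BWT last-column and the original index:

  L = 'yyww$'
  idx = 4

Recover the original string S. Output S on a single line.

Answer: ywwy$

Derivation:
LF mapping: 3 4 1 2 0
Walk LF starting at row 4, prepending L[row]:
  step 1: row=4, L[4]='$', prepend. Next row=LF[4]=0
  step 2: row=0, L[0]='y', prepend. Next row=LF[0]=3
  step 3: row=3, L[3]='w', prepend. Next row=LF[3]=2
  step 4: row=2, L[2]='w', prepend. Next row=LF[2]=1
  step 5: row=1, L[1]='y', prepend. Next row=LF[1]=4
Reversed output: ywwy$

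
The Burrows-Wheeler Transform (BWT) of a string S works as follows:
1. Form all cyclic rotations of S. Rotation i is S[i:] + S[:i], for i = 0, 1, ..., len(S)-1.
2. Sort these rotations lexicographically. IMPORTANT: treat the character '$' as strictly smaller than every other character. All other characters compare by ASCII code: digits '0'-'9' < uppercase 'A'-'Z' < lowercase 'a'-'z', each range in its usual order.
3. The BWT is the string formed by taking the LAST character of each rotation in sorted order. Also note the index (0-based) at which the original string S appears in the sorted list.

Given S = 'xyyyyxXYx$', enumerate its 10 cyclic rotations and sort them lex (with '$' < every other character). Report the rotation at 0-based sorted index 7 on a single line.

All 10 rotations (rotation i = S[i:]+S[:i]):
  rot[0] = xyyyyxXYx$
  rot[1] = yyyyxXYx$x
  rot[2] = yyyxXYx$xy
  rot[3] = yyxXYx$xyy
  rot[4] = yxXYx$xyyy
  rot[5] = xXYx$xyyyy
  rot[6] = XYx$xyyyyx
  rot[7] = Yx$xyyyyxX
  rot[8] = x$xyyyyxXY
  rot[9] = $xyyyyxXYx
Sorted (with $ < everything):
  sorted[0] = $xyyyyxXYx
  sorted[1] = XYx$xyyyyx
  sorted[2] = Yx$xyyyyxX
  sorted[3] = x$xyyyyxXY
  sorted[4] = xXYx$xyyyy
  sorted[5] = xyyyyxXYx$
  sorted[6] = yxXYx$xyyy
  sorted[7] = yyxXYx$xyy
  sorted[8] = yyyxXYx$xy
  sorted[9] = yyyyxXYx$x
sorted[7] = yyxXYx$xyy

Answer: yyxXYx$xyy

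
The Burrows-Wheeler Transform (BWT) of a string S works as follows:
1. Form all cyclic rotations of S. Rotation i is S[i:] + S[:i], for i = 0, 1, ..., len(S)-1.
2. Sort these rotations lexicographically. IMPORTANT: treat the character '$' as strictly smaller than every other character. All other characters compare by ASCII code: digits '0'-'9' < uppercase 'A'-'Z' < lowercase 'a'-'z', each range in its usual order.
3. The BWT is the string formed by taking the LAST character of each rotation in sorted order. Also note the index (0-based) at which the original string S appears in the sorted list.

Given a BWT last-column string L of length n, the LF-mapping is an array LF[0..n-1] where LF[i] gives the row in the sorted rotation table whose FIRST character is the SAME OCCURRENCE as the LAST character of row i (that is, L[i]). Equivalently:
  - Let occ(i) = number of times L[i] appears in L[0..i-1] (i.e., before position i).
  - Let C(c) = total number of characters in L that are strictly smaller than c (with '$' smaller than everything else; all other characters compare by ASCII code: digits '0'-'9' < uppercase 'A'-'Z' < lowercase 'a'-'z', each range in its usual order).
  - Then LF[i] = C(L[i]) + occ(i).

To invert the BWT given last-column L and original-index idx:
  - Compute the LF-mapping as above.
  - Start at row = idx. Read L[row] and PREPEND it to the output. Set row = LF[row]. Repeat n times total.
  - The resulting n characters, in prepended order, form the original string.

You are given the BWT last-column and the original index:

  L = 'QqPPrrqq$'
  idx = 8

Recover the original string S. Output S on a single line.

Answer: rqqrqPPQ$

Derivation:
LF mapping: 3 4 1 2 7 8 5 6 0
Walk LF starting at row 8, prepending L[row]:
  step 1: row=8, L[8]='$', prepend. Next row=LF[8]=0
  step 2: row=0, L[0]='Q', prepend. Next row=LF[0]=3
  step 3: row=3, L[3]='P', prepend. Next row=LF[3]=2
  step 4: row=2, L[2]='P', prepend. Next row=LF[2]=1
  step 5: row=1, L[1]='q', prepend. Next row=LF[1]=4
  step 6: row=4, L[4]='r', prepend. Next row=LF[4]=7
  step 7: row=7, L[7]='q', prepend. Next row=LF[7]=6
  step 8: row=6, L[6]='q', prepend. Next row=LF[6]=5
  step 9: row=5, L[5]='r', prepend. Next row=LF[5]=8
Reversed output: rqqrqPPQ$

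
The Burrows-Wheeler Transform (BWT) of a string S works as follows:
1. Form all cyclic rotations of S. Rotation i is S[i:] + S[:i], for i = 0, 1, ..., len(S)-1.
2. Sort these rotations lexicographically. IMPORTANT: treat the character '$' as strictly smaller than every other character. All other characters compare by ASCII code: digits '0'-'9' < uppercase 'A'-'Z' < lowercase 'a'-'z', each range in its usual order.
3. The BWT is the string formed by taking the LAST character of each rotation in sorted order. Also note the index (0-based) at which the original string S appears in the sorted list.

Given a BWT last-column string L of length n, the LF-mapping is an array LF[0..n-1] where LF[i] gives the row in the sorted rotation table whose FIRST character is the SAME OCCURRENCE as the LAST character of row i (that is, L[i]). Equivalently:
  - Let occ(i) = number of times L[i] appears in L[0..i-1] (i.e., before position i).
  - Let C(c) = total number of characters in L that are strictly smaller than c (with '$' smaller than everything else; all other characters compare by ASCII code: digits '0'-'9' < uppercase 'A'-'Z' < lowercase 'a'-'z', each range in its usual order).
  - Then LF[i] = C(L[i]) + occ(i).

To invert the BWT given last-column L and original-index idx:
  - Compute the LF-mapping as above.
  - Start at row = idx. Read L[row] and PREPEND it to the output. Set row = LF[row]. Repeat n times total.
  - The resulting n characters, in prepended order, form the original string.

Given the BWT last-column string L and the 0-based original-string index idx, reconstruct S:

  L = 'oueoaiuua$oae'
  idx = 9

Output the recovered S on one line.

Answer: ouaeaoauieuo$

Derivation:
LF mapping: 7 10 4 8 1 6 11 12 2 0 9 3 5
Walk LF starting at row 9, prepending L[row]:
  step 1: row=9, L[9]='$', prepend. Next row=LF[9]=0
  step 2: row=0, L[0]='o', prepend. Next row=LF[0]=7
  step 3: row=7, L[7]='u', prepend. Next row=LF[7]=12
  step 4: row=12, L[12]='e', prepend. Next row=LF[12]=5
  step 5: row=5, L[5]='i', prepend. Next row=LF[5]=6
  step 6: row=6, L[6]='u', prepend. Next row=LF[6]=11
  step 7: row=11, L[11]='a', prepend. Next row=LF[11]=3
  step 8: row=3, L[3]='o', prepend. Next row=LF[3]=8
  step 9: row=8, L[8]='a', prepend. Next row=LF[8]=2
  step 10: row=2, L[2]='e', prepend. Next row=LF[2]=4
  step 11: row=4, L[4]='a', prepend. Next row=LF[4]=1
  step 12: row=1, L[1]='u', prepend. Next row=LF[1]=10
  step 13: row=10, L[10]='o', prepend. Next row=LF[10]=9
Reversed output: ouaeaoauieuo$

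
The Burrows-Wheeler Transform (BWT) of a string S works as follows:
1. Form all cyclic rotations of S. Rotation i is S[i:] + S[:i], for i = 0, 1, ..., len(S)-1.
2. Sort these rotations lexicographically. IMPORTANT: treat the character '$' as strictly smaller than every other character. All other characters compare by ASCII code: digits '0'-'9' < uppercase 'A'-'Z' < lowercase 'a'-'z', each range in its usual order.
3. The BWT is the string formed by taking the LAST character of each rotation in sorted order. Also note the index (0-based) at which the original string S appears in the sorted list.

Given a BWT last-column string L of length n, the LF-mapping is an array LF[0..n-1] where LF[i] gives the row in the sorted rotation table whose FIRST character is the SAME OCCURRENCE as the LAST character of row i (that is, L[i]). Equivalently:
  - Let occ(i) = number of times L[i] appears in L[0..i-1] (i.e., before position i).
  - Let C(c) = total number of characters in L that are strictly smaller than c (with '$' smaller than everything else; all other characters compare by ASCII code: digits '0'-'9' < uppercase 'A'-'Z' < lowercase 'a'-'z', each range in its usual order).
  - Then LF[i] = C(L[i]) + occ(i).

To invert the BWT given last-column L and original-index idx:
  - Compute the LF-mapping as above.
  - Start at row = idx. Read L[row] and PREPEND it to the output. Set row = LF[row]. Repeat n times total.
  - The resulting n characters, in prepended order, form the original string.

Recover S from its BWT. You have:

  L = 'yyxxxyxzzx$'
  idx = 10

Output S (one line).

Answer: zyxzyxxxxy$

Derivation:
LF mapping: 6 7 1 2 3 8 4 9 10 5 0
Walk LF starting at row 10, prepending L[row]:
  step 1: row=10, L[10]='$', prepend. Next row=LF[10]=0
  step 2: row=0, L[0]='y', prepend. Next row=LF[0]=6
  step 3: row=6, L[6]='x', prepend. Next row=LF[6]=4
  step 4: row=4, L[4]='x', prepend. Next row=LF[4]=3
  step 5: row=3, L[3]='x', prepend. Next row=LF[3]=2
  step 6: row=2, L[2]='x', prepend. Next row=LF[2]=1
  step 7: row=1, L[1]='y', prepend. Next row=LF[1]=7
  step 8: row=7, L[7]='z', prepend. Next row=LF[7]=9
  step 9: row=9, L[9]='x', prepend. Next row=LF[9]=5
  step 10: row=5, L[5]='y', prepend. Next row=LF[5]=8
  step 11: row=8, L[8]='z', prepend. Next row=LF[8]=10
Reversed output: zyxzyxxxxy$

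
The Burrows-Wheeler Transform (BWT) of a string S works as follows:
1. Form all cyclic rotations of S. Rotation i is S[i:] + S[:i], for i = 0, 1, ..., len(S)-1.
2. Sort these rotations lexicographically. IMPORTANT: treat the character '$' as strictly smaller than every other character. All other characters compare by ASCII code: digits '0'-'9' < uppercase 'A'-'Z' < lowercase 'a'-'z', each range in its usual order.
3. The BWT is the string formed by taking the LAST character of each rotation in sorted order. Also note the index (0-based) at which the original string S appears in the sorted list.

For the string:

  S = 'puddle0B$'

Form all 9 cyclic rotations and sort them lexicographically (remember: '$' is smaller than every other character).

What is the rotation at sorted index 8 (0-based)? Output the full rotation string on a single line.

All 9 rotations (rotation i = S[i:]+S[:i]):
  rot[0] = puddle0B$
  rot[1] = uddle0B$p
  rot[2] = ddle0B$pu
  rot[3] = dle0B$pud
  rot[4] = le0B$pudd
  rot[5] = e0B$puddl
  rot[6] = 0B$puddle
  rot[7] = B$puddle0
  rot[8] = $puddle0B
Sorted (with $ < everything):
  sorted[0] = $puddle0B
  sorted[1] = 0B$puddle
  sorted[2] = B$puddle0
  sorted[3] = ddle0B$pu
  sorted[4] = dle0B$pud
  sorted[5] = e0B$puddl
  sorted[6] = le0B$pudd
  sorted[7] = puddle0B$
  sorted[8] = uddle0B$p
sorted[8] = uddle0B$p

Answer: uddle0B$p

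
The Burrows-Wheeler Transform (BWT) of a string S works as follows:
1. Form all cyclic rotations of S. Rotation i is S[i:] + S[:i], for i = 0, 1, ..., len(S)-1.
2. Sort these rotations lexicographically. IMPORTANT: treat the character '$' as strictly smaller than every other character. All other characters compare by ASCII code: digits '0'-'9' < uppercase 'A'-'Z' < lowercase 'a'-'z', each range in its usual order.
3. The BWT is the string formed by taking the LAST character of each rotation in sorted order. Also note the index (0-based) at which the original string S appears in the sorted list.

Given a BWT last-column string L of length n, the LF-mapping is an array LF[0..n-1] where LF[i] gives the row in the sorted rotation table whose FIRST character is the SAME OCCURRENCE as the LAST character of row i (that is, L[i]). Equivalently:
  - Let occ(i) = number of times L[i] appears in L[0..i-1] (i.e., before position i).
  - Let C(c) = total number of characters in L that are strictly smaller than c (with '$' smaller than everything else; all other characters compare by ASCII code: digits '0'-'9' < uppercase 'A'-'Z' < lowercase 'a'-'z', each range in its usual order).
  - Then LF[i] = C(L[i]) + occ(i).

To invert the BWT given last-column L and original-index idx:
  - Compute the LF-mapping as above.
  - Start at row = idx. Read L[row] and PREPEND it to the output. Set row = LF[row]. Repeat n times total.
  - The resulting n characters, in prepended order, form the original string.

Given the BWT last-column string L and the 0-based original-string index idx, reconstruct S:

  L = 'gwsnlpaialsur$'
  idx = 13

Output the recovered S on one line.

Answer: walrussapling$

Derivation:
LF mapping: 3 13 10 7 5 8 1 4 2 6 11 12 9 0
Walk LF starting at row 13, prepending L[row]:
  step 1: row=13, L[13]='$', prepend. Next row=LF[13]=0
  step 2: row=0, L[0]='g', prepend. Next row=LF[0]=3
  step 3: row=3, L[3]='n', prepend. Next row=LF[3]=7
  step 4: row=7, L[7]='i', prepend. Next row=LF[7]=4
  step 5: row=4, L[4]='l', prepend. Next row=LF[4]=5
  step 6: row=5, L[5]='p', prepend. Next row=LF[5]=8
  step 7: row=8, L[8]='a', prepend. Next row=LF[8]=2
  step 8: row=2, L[2]='s', prepend. Next row=LF[2]=10
  step 9: row=10, L[10]='s', prepend. Next row=LF[10]=11
  step 10: row=11, L[11]='u', prepend. Next row=LF[11]=12
  step 11: row=12, L[12]='r', prepend. Next row=LF[12]=9
  step 12: row=9, L[9]='l', prepend. Next row=LF[9]=6
  step 13: row=6, L[6]='a', prepend. Next row=LF[6]=1
  step 14: row=1, L[1]='w', prepend. Next row=LF[1]=13
Reversed output: walrussapling$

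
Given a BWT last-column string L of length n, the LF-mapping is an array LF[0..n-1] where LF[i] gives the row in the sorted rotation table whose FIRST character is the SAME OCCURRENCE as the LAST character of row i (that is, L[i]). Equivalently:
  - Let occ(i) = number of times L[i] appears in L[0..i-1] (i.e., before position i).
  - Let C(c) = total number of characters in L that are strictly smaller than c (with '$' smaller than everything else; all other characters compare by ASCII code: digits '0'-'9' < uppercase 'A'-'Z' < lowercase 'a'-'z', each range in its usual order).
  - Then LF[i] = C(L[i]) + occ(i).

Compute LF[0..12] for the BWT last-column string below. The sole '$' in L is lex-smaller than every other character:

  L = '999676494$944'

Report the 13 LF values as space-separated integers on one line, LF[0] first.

Char counts: '$':1, '4':4, '6':2, '7':1, '9':5
C (first-col start): C('$')=0, C('4')=1, C('6')=5, C('7')=7, C('9')=8
L[0]='9': occ=0, LF[0]=C('9')+0=8+0=8
L[1]='9': occ=1, LF[1]=C('9')+1=8+1=9
L[2]='9': occ=2, LF[2]=C('9')+2=8+2=10
L[3]='6': occ=0, LF[3]=C('6')+0=5+0=5
L[4]='7': occ=0, LF[4]=C('7')+0=7+0=7
L[5]='6': occ=1, LF[5]=C('6')+1=5+1=6
L[6]='4': occ=0, LF[6]=C('4')+0=1+0=1
L[7]='9': occ=3, LF[7]=C('9')+3=8+3=11
L[8]='4': occ=1, LF[8]=C('4')+1=1+1=2
L[9]='$': occ=0, LF[9]=C('$')+0=0+0=0
L[10]='9': occ=4, LF[10]=C('9')+4=8+4=12
L[11]='4': occ=2, LF[11]=C('4')+2=1+2=3
L[12]='4': occ=3, LF[12]=C('4')+3=1+3=4

Answer: 8 9 10 5 7 6 1 11 2 0 12 3 4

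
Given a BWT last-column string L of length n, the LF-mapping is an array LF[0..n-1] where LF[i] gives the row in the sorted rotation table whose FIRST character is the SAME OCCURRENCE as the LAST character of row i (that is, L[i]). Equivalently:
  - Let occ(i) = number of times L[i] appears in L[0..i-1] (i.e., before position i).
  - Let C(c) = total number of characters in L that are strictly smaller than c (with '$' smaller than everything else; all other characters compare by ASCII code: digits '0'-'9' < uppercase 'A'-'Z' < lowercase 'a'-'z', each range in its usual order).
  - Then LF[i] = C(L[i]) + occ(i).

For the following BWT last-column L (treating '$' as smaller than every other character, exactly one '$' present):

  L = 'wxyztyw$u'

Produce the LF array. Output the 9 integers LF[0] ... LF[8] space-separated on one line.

Char counts: '$':1, 't':1, 'u':1, 'w':2, 'x':1, 'y':2, 'z':1
C (first-col start): C('$')=0, C('t')=1, C('u')=2, C('w')=3, C('x')=5, C('y')=6, C('z')=8
L[0]='w': occ=0, LF[0]=C('w')+0=3+0=3
L[1]='x': occ=0, LF[1]=C('x')+0=5+0=5
L[2]='y': occ=0, LF[2]=C('y')+0=6+0=6
L[3]='z': occ=0, LF[3]=C('z')+0=8+0=8
L[4]='t': occ=0, LF[4]=C('t')+0=1+0=1
L[5]='y': occ=1, LF[5]=C('y')+1=6+1=7
L[6]='w': occ=1, LF[6]=C('w')+1=3+1=4
L[7]='$': occ=0, LF[7]=C('$')+0=0+0=0
L[8]='u': occ=0, LF[8]=C('u')+0=2+0=2

Answer: 3 5 6 8 1 7 4 0 2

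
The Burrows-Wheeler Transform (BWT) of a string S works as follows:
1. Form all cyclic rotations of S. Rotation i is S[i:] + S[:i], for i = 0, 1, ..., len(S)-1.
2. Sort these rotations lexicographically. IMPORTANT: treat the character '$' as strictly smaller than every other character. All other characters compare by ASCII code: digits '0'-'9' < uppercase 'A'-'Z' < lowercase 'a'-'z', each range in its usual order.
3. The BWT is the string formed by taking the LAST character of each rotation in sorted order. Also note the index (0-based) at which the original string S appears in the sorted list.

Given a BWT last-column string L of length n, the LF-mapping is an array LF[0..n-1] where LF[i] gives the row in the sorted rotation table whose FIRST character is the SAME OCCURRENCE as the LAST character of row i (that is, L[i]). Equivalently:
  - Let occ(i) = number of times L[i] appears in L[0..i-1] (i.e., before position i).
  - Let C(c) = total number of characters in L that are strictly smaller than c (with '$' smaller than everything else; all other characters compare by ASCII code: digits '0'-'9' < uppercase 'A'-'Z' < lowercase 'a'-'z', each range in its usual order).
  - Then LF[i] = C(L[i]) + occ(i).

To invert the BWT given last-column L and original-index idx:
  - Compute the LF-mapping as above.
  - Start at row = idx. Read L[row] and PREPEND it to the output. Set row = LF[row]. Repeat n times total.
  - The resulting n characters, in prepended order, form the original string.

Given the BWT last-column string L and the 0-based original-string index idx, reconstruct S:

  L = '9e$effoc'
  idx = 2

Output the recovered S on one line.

LF mapping: 1 3 0 4 5 6 7 2
Walk LF starting at row 2, prepending L[row]:
  step 1: row=2, L[2]='$', prepend. Next row=LF[2]=0
  step 2: row=0, L[0]='9', prepend. Next row=LF[0]=1
  step 3: row=1, L[1]='e', prepend. Next row=LF[1]=3
  step 4: row=3, L[3]='e', prepend. Next row=LF[3]=4
  step 5: row=4, L[4]='f', prepend. Next row=LF[4]=5
  step 6: row=5, L[5]='f', prepend. Next row=LF[5]=6
  step 7: row=6, L[6]='o', prepend. Next row=LF[6]=7
  step 8: row=7, L[7]='c', prepend. Next row=LF[7]=2
Reversed output: coffee9$

Answer: coffee9$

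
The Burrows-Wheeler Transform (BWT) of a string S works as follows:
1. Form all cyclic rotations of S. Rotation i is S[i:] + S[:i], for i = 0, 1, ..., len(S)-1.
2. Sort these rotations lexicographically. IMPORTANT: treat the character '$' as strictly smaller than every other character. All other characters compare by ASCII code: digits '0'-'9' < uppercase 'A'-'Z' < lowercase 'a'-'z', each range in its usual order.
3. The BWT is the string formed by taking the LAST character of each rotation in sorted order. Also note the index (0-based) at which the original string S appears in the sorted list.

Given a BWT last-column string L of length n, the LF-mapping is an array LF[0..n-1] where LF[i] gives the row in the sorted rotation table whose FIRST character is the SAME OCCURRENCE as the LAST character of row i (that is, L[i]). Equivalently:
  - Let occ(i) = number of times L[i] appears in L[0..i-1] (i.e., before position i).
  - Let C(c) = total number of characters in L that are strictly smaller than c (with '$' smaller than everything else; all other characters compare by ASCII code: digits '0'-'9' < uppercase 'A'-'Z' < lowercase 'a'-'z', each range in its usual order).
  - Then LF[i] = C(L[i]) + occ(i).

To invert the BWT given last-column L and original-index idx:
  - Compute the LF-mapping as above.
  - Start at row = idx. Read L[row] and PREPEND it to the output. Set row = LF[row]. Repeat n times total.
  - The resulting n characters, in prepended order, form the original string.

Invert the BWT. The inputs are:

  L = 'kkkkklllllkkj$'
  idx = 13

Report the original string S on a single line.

Answer: llkkjlklklkkk$

Derivation:
LF mapping: 2 3 4 5 6 9 10 11 12 13 7 8 1 0
Walk LF starting at row 13, prepending L[row]:
  step 1: row=13, L[13]='$', prepend. Next row=LF[13]=0
  step 2: row=0, L[0]='k', prepend. Next row=LF[0]=2
  step 3: row=2, L[2]='k', prepend. Next row=LF[2]=4
  step 4: row=4, L[4]='k', prepend. Next row=LF[4]=6
  step 5: row=6, L[6]='l', prepend. Next row=LF[6]=10
  step 6: row=10, L[10]='k', prepend. Next row=LF[10]=7
  step 7: row=7, L[7]='l', prepend. Next row=LF[7]=11
  step 8: row=11, L[11]='k', prepend. Next row=LF[11]=8
  step 9: row=8, L[8]='l', prepend. Next row=LF[8]=12
  step 10: row=12, L[12]='j', prepend. Next row=LF[12]=1
  step 11: row=1, L[1]='k', prepend. Next row=LF[1]=3
  step 12: row=3, L[3]='k', prepend. Next row=LF[3]=5
  step 13: row=5, L[5]='l', prepend. Next row=LF[5]=9
  step 14: row=9, L[9]='l', prepend. Next row=LF[9]=13
Reversed output: llkkjlklklkkk$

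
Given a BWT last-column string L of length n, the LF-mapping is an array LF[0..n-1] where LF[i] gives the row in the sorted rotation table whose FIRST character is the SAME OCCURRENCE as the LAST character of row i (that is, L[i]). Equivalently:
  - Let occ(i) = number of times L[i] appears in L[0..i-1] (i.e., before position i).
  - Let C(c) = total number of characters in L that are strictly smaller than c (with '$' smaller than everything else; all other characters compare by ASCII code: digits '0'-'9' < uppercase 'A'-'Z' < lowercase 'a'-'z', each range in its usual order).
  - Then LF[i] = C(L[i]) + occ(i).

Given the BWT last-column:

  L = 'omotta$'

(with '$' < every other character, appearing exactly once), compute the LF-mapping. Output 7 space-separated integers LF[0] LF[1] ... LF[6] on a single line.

Answer: 3 2 4 5 6 1 0

Derivation:
Char counts: '$':1, 'a':1, 'm':1, 'o':2, 't':2
C (first-col start): C('$')=0, C('a')=1, C('m')=2, C('o')=3, C('t')=5
L[0]='o': occ=0, LF[0]=C('o')+0=3+0=3
L[1]='m': occ=0, LF[1]=C('m')+0=2+0=2
L[2]='o': occ=1, LF[2]=C('o')+1=3+1=4
L[3]='t': occ=0, LF[3]=C('t')+0=5+0=5
L[4]='t': occ=1, LF[4]=C('t')+1=5+1=6
L[5]='a': occ=0, LF[5]=C('a')+0=1+0=1
L[6]='$': occ=0, LF[6]=C('$')+0=0+0=0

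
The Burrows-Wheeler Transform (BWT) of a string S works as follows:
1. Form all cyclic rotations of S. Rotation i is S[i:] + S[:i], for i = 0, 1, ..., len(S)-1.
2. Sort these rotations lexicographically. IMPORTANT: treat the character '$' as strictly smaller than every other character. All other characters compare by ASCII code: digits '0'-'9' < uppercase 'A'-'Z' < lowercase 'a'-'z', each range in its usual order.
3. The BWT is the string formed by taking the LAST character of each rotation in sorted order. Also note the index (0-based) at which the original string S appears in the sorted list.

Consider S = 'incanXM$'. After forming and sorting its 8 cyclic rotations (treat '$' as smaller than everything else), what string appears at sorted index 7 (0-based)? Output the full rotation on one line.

Answer: ncanXM$i

Derivation:
All 8 rotations (rotation i = S[i:]+S[:i]):
  rot[0] = incanXM$
  rot[1] = ncanXM$i
  rot[2] = canXM$in
  rot[3] = anXM$inc
  rot[4] = nXM$inca
  rot[5] = XM$incan
  rot[6] = M$incanX
  rot[7] = $incanXM
Sorted (with $ < everything):
  sorted[0] = $incanXM
  sorted[1] = M$incanX
  sorted[2] = XM$incan
  sorted[3] = anXM$inc
  sorted[4] = canXM$in
  sorted[5] = incanXM$
  sorted[6] = nXM$inca
  sorted[7] = ncanXM$i
sorted[7] = ncanXM$i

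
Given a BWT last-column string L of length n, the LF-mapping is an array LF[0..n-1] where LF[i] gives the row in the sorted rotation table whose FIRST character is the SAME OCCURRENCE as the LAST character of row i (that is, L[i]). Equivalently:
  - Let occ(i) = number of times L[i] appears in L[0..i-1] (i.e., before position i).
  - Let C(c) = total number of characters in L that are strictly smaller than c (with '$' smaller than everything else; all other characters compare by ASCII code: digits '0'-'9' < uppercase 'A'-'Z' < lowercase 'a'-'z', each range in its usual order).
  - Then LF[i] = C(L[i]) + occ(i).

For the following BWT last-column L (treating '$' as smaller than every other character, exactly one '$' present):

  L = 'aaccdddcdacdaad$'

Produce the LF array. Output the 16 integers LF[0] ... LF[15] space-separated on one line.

Char counts: '$':1, 'a':5, 'c':4, 'd':6
C (first-col start): C('$')=0, C('a')=1, C('c')=6, C('d')=10
L[0]='a': occ=0, LF[0]=C('a')+0=1+0=1
L[1]='a': occ=1, LF[1]=C('a')+1=1+1=2
L[2]='c': occ=0, LF[2]=C('c')+0=6+0=6
L[3]='c': occ=1, LF[3]=C('c')+1=6+1=7
L[4]='d': occ=0, LF[4]=C('d')+0=10+0=10
L[5]='d': occ=1, LF[5]=C('d')+1=10+1=11
L[6]='d': occ=2, LF[6]=C('d')+2=10+2=12
L[7]='c': occ=2, LF[7]=C('c')+2=6+2=8
L[8]='d': occ=3, LF[8]=C('d')+3=10+3=13
L[9]='a': occ=2, LF[9]=C('a')+2=1+2=3
L[10]='c': occ=3, LF[10]=C('c')+3=6+3=9
L[11]='d': occ=4, LF[11]=C('d')+4=10+4=14
L[12]='a': occ=3, LF[12]=C('a')+3=1+3=4
L[13]='a': occ=4, LF[13]=C('a')+4=1+4=5
L[14]='d': occ=5, LF[14]=C('d')+5=10+5=15
L[15]='$': occ=0, LF[15]=C('$')+0=0+0=0

Answer: 1 2 6 7 10 11 12 8 13 3 9 14 4 5 15 0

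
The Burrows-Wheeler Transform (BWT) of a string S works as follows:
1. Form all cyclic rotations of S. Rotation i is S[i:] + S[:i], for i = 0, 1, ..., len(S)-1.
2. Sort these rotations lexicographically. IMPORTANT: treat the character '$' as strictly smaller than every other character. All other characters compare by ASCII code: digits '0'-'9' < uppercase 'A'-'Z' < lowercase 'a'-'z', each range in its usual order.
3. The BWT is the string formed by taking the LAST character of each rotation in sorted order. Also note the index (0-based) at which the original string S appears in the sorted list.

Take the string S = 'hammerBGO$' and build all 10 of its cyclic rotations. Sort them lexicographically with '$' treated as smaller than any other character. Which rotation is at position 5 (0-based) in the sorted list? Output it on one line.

Answer: erBGO$hamm

Derivation:
All 10 rotations (rotation i = S[i:]+S[:i]):
  rot[0] = hammerBGO$
  rot[1] = ammerBGO$h
  rot[2] = mmerBGO$ha
  rot[3] = merBGO$ham
  rot[4] = erBGO$hamm
  rot[5] = rBGO$hamme
  rot[6] = BGO$hammer
  rot[7] = GO$hammerB
  rot[8] = O$hammerBG
  rot[9] = $hammerBGO
Sorted (with $ < everything):
  sorted[0] = $hammerBGO
  sorted[1] = BGO$hammer
  sorted[2] = GO$hammerB
  sorted[3] = O$hammerBG
  sorted[4] = ammerBGO$h
  sorted[5] = erBGO$hamm
  sorted[6] = hammerBGO$
  sorted[7] = merBGO$ham
  sorted[8] = mmerBGO$ha
  sorted[9] = rBGO$hamme
sorted[5] = erBGO$hamm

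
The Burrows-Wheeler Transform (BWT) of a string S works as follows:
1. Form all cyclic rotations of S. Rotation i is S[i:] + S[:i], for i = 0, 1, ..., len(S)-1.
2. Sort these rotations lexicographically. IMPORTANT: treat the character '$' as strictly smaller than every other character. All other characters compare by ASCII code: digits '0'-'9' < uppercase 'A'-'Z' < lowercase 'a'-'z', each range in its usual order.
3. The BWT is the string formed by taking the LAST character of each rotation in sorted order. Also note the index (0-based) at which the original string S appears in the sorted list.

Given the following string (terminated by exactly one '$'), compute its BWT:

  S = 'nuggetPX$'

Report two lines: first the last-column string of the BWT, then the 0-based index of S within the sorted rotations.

Answer: XtPggu$en
6

Derivation:
All 9 rotations (rotation i = S[i:]+S[:i]):
  rot[0] = nuggetPX$
  rot[1] = uggetPX$n
  rot[2] = ggetPX$nu
  rot[3] = getPX$nug
  rot[4] = etPX$nugg
  rot[5] = tPX$nugge
  rot[6] = PX$nugget
  rot[7] = X$nuggetP
  rot[8] = $nuggetPX
Sorted (with $ < everything):
  sorted[0] = $nuggetPX  (last char: 'X')
  sorted[1] = PX$nugget  (last char: 't')
  sorted[2] = X$nuggetP  (last char: 'P')
  sorted[3] = etPX$nugg  (last char: 'g')
  sorted[4] = getPX$nug  (last char: 'g')
  sorted[5] = ggetPX$nu  (last char: 'u')
  sorted[6] = nuggetPX$  (last char: '$')
  sorted[7] = tPX$nugge  (last char: 'e')
  sorted[8] = uggetPX$n  (last char: 'n')
Last column: XtPggu$en
Original string S is at sorted index 6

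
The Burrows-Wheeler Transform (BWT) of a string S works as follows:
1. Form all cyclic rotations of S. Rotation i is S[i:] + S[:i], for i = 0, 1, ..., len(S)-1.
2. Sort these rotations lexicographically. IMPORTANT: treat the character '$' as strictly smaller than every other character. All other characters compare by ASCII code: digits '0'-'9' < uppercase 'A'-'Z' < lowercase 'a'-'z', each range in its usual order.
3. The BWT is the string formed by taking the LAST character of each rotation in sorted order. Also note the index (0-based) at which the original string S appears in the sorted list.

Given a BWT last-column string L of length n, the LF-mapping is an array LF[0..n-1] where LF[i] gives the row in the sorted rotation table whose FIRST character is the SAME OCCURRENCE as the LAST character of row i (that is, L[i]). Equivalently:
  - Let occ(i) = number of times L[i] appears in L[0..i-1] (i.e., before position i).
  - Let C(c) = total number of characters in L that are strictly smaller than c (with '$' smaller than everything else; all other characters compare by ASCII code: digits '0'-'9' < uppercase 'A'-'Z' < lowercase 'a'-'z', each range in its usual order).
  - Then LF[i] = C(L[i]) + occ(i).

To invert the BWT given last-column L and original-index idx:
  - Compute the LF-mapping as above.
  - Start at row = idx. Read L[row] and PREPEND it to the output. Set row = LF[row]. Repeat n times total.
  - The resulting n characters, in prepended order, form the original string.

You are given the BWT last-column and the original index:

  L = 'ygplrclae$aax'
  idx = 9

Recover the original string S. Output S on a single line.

Answer: parcelgalaxy$

Derivation:
LF mapping: 12 6 9 7 10 4 8 1 5 0 2 3 11
Walk LF starting at row 9, prepending L[row]:
  step 1: row=9, L[9]='$', prepend. Next row=LF[9]=0
  step 2: row=0, L[0]='y', prepend. Next row=LF[0]=12
  step 3: row=12, L[12]='x', prepend. Next row=LF[12]=11
  step 4: row=11, L[11]='a', prepend. Next row=LF[11]=3
  step 5: row=3, L[3]='l', prepend. Next row=LF[3]=7
  step 6: row=7, L[7]='a', prepend. Next row=LF[7]=1
  step 7: row=1, L[1]='g', prepend. Next row=LF[1]=6
  step 8: row=6, L[6]='l', prepend. Next row=LF[6]=8
  step 9: row=8, L[8]='e', prepend. Next row=LF[8]=5
  step 10: row=5, L[5]='c', prepend. Next row=LF[5]=4
  step 11: row=4, L[4]='r', prepend. Next row=LF[4]=10
  step 12: row=10, L[10]='a', prepend. Next row=LF[10]=2
  step 13: row=2, L[2]='p', prepend. Next row=LF[2]=9
Reversed output: parcelgalaxy$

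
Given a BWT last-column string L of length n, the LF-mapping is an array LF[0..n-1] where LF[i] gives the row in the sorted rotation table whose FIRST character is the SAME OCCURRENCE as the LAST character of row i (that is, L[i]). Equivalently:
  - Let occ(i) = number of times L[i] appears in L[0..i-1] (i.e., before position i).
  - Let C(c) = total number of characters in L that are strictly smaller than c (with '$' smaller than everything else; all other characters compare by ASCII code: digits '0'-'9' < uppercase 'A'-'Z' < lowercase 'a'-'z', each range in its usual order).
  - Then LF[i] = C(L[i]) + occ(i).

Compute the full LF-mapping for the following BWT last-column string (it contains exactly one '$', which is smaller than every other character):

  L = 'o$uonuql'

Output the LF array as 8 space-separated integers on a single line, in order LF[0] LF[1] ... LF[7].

Char counts: '$':1, 'l':1, 'n':1, 'o':2, 'q':1, 'u':2
C (first-col start): C('$')=0, C('l')=1, C('n')=2, C('o')=3, C('q')=5, C('u')=6
L[0]='o': occ=0, LF[0]=C('o')+0=3+0=3
L[1]='$': occ=0, LF[1]=C('$')+0=0+0=0
L[2]='u': occ=0, LF[2]=C('u')+0=6+0=6
L[3]='o': occ=1, LF[3]=C('o')+1=3+1=4
L[4]='n': occ=0, LF[4]=C('n')+0=2+0=2
L[5]='u': occ=1, LF[5]=C('u')+1=6+1=7
L[6]='q': occ=0, LF[6]=C('q')+0=5+0=5
L[7]='l': occ=0, LF[7]=C('l')+0=1+0=1

Answer: 3 0 6 4 2 7 5 1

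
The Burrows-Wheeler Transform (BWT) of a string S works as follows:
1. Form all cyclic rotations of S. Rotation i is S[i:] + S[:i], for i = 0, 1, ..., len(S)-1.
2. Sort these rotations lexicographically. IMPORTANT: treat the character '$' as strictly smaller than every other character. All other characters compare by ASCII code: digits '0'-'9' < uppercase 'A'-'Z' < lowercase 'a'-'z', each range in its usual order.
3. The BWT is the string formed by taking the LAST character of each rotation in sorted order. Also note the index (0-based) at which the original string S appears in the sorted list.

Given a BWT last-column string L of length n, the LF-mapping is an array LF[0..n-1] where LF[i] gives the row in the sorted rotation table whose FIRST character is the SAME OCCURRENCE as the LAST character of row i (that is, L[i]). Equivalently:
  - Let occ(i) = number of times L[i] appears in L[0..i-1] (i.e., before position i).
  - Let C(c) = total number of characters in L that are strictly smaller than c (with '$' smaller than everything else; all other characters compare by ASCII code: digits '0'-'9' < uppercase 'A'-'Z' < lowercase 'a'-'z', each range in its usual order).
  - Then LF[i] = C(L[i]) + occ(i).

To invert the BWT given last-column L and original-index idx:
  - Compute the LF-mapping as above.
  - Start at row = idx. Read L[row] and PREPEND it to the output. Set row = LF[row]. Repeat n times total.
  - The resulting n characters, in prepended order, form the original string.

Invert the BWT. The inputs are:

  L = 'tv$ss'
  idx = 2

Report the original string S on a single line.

LF mapping: 3 4 0 1 2
Walk LF starting at row 2, prepending L[row]:
  step 1: row=2, L[2]='$', prepend. Next row=LF[2]=0
  step 2: row=0, L[0]='t', prepend. Next row=LF[0]=3
  step 3: row=3, L[3]='s', prepend. Next row=LF[3]=1
  step 4: row=1, L[1]='v', prepend. Next row=LF[1]=4
  step 5: row=4, L[4]='s', prepend. Next row=LF[4]=2
Reversed output: svst$

Answer: svst$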